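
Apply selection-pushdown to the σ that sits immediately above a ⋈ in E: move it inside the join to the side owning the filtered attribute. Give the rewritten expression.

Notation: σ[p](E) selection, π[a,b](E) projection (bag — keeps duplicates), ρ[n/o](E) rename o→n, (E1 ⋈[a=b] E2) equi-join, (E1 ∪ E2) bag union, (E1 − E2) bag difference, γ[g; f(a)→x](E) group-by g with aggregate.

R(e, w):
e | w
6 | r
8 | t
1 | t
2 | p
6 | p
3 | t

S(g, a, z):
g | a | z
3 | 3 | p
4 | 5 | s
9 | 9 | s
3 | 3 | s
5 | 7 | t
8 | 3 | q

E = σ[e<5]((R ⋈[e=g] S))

σ filters on e, owned by the left side.
E' = (σ[e<5](R) ⋈[e=g] S)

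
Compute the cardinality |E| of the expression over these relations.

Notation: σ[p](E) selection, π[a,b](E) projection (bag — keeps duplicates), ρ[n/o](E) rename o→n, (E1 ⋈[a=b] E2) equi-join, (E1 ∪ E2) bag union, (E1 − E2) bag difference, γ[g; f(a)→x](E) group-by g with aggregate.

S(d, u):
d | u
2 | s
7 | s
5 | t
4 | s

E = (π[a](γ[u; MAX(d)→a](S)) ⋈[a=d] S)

Subexpression sizes:
  S → 4
  γ[u; MAX(d)→a](S) → 2
  π[a](γ[u; MAX(d)→a](S)) → 2
  S → 4
  (π[a](γ[u; MAX(d)→a](S)) ⋈[a=d] S) → 2

|E| = 2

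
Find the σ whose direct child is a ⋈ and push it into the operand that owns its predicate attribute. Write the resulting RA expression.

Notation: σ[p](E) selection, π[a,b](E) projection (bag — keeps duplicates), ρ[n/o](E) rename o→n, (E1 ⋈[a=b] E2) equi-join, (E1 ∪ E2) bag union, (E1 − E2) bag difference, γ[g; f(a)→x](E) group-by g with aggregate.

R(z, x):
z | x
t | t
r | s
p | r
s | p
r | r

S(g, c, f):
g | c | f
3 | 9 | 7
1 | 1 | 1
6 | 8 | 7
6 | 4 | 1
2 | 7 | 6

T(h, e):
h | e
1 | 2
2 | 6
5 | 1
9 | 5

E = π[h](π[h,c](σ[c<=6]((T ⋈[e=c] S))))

σ filters on c, owned by the right side.
E' = π[h](π[h,c]((T ⋈[e=c] σ[c<=6](S))))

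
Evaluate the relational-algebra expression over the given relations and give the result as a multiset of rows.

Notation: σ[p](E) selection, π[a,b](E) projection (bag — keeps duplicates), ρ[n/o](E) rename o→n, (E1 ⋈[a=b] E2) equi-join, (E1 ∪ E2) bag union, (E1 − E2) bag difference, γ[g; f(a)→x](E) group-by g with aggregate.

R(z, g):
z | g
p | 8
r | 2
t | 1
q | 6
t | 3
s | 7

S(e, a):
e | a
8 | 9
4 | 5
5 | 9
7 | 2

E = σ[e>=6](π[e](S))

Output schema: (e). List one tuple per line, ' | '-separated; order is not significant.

Per-node cardinality:
  S → 4
  π[e](S) → 4
  σ[e>=6](π[e](S)) → 2

== RESULT ==
e
7
8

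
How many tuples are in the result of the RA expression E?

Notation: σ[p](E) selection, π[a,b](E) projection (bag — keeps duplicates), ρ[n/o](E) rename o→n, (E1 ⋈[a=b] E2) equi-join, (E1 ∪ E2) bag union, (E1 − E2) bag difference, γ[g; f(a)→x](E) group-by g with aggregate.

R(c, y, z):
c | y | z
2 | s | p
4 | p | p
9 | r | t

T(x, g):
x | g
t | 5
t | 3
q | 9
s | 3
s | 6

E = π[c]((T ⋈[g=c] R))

Subexpression sizes:
  T → 5
  R → 3
  (T ⋈[g=c] R) → 1
  π[c]((T ⋈[g=c] R)) → 1

|E| = 1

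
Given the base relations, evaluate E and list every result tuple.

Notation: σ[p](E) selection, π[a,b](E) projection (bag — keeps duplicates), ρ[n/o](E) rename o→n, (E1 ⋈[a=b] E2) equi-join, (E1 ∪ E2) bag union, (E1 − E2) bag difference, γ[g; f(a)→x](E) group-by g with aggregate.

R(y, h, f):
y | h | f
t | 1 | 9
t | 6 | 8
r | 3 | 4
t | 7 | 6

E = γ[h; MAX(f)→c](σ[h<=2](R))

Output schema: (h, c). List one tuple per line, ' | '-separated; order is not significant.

Stepwise |·|:
  R → 4
  σ[h<=2](R) → 1
  γ[h; MAX(f)→c](σ[h<=2](R)) → 1

== RESULT ==
h | c
1 | 9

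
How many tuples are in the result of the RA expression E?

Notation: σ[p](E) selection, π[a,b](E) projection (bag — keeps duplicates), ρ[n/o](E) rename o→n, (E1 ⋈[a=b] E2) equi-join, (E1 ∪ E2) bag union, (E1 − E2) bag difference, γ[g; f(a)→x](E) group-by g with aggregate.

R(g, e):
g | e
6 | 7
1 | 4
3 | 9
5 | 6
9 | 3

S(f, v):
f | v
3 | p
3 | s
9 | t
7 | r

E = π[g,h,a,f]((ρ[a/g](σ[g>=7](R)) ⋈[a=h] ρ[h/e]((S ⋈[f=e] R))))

Per-node cardinality:
  R → 5
  σ[g>=7](R) → 1
  ρ[a/g](σ[g>=7](R)) → 1
  S → 4
  R → 5
  (S ⋈[f=e] R) → 4
  ρ[h/e]((S ⋈[f=e] R)) → 4
  (ρ[a/g](σ[g>=7](R)) ⋈[a=h] ρ[h/e]((S ⋈[f=e] R))) → 1
  π[g,h,a,f]((ρ[a/g](σ[g>=7](R)) ⋈[a=h] ρ[h/e]((S ⋈[f=e] R)))) → 1

|E| = 1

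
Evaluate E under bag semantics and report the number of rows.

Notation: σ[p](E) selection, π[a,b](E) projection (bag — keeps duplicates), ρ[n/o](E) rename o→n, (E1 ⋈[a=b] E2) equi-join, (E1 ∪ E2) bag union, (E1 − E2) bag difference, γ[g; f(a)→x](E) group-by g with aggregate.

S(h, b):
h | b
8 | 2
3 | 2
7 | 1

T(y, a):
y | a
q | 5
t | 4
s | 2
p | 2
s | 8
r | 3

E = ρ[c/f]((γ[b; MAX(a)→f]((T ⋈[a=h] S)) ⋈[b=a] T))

Stepwise |·|:
  T → 6
  S → 3
  (T ⋈[a=h] S) → 2
  γ[b; MAX(a)→f]((T ⋈[a=h] S)) → 1
  T → 6
  (γ[b; MAX(a)→f]((T ⋈[a=h] S)) ⋈[b=a] T) → 2
  ρ[c/f]((γ[b; MAX(a)→f]((T ⋈[a=h] S)) ⋈[b=a] T)) → 2

|E| = 2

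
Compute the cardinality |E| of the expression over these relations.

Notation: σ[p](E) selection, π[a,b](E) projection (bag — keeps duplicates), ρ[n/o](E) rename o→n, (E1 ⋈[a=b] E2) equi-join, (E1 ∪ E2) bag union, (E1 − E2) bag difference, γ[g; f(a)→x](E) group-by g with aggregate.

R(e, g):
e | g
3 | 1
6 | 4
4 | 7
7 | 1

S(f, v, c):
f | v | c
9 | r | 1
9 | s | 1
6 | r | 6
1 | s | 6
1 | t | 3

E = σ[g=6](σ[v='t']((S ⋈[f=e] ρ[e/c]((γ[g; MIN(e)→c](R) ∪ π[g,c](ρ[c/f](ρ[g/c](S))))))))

Stepwise |·|:
  S → 5
  R → 4
  γ[g; MIN(e)→c](R) → 3
  S → 5
  ρ[g/c](S) → 5
  ρ[c/f](ρ[g/c](S)) → 5
  π[g,c](ρ[c/f](ρ[g/c](S))) → 5
  (γ[g; MIN(e)→c](R) ∪ π[g,c](ρ[c/f](ρ[g/c](S)))) → 8
  ρ[e/c]((γ[g; MIN(e)→c](R) ∪ π[g,c](ρ[c/f](ρ[g/c](S))))) → 8
  (S ⋈[f=e] ρ[e/c]((γ[g; MIN(e)→c](R) ∪ π[g,c](ρ[c/f](ρ[g/c](S)))))) → 10
  σ[v='t']((S ⋈[f=e] ρ[e/c]((γ[g; MIN(e)→c](R) ∪ π[g,c](ρ[c/f](ρ[g/c](S))))))) → 2
  σ[g=6](σ[v='t']((S ⋈[f=e] ρ[e/c]((γ[g; MIN(e)→c](R) ∪ π[g,c](ρ[c/f](ρ[g/c](S)))))))) → 1

|E| = 1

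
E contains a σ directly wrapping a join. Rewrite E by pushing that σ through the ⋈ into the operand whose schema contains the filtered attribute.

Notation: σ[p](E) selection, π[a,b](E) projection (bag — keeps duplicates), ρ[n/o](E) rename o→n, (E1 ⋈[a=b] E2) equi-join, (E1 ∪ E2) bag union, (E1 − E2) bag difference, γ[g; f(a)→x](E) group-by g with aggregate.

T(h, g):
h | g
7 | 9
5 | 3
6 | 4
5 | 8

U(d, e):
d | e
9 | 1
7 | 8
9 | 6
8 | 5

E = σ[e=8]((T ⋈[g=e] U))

σ filters on e, owned by the right side.
E' = (T ⋈[g=e] σ[e=8](U))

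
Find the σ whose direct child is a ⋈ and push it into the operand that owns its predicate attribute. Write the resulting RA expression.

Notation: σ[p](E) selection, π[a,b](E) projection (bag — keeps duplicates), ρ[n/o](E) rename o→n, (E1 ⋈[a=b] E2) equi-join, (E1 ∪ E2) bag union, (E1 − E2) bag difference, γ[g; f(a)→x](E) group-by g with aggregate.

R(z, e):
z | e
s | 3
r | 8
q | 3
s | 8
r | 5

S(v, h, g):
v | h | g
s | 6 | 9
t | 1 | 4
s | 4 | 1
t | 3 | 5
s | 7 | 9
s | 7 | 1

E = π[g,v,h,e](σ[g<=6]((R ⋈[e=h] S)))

σ filters on g, owned by the right side.
E' = π[g,v,h,e]((R ⋈[e=h] σ[g<=6](S)))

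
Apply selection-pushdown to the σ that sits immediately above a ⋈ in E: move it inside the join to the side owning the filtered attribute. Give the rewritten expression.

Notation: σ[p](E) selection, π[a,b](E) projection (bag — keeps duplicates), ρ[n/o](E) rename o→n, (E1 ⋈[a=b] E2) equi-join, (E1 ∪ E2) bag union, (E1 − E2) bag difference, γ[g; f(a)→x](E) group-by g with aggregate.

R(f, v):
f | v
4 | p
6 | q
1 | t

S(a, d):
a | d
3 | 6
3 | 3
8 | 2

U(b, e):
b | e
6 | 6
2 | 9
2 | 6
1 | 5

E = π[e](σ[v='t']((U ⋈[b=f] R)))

σ filters on v, owned by the right side.
E' = π[e]((U ⋈[b=f] σ[v='t'](R)))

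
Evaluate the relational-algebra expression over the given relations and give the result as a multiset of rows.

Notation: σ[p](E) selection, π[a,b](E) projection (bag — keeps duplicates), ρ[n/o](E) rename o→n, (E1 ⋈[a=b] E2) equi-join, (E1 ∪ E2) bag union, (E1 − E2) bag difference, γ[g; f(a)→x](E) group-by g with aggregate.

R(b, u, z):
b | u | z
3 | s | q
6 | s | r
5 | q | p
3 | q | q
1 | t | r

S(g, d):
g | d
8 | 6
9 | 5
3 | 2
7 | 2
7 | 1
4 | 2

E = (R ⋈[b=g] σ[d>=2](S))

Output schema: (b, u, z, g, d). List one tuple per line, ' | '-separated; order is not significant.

Row counts bottom-up:
  R → 5
  S → 6
  σ[d>=2](S) → 5
  (R ⋈[b=g] σ[d>=2](S)) → 2

== RESULT ==
b | u | z | g | d
3 | q | q | 3 | 2
3 | s | q | 3 | 2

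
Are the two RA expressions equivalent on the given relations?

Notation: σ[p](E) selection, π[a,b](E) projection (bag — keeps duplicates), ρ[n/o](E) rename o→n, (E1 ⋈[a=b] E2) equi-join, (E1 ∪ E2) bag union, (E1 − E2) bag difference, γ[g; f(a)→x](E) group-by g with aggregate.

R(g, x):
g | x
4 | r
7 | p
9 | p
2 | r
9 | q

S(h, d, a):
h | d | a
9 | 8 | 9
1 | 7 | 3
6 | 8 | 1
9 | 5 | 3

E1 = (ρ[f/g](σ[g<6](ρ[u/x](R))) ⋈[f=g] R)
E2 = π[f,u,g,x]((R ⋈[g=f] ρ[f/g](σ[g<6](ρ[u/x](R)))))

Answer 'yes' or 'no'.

E1 per-node cardinality:
  R → 5
  ρ[u/x](R) → 5
  σ[g<6](ρ[u/x](R)) → 2
  ρ[f/g](σ[g<6](ρ[u/x](R))) → 2
  R → 5
  (ρ[f/g](σ[g<6](ρ[u/x](R))) ⋈[f=g] R) → 2
E2 per-node cardinality:
  R → 5
  R → 5
  ρ[u/x](R) → 5
  σ[g<6](ρ[u/x](R)) → 2
  ρ[f/g](σ[g<6](ρ[u/x](R))) → 2
  (R ⋈[g=f] ρ[f/g](σ[g<6](ρ[u/x](R)))) → 2
  π[f,u,g,x]((R ⋈[g=f] ρ[f/g](σ[g<6](ρ[u/x](R))))) → 2

E1 and E2 produce the same multiset:
f | u | g | x
2 | r | 2 | r
4 | r | 4 | r

yes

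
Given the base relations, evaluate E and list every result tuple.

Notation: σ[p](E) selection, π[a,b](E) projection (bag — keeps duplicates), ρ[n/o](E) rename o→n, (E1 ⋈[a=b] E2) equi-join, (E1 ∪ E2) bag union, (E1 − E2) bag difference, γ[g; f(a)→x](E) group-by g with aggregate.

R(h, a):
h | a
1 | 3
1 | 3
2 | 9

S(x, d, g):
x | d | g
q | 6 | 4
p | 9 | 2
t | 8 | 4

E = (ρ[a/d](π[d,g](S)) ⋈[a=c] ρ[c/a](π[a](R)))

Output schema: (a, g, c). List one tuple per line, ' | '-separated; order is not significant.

Per-node cardinality:
  S → 3
  π[d,g](S) → 3
  ρ[a/d](π[d,g](S)) → 3
  R → 3
  π[a](R) → 3
  ρ[c/a](π[a](R)) → 3
  (ρ[a/d](π[d,g](S)) ⋈[a=c] ρ[c/a](π[a](R))) → 1

== RESULT ==
a | g | c
9 | 2 | 9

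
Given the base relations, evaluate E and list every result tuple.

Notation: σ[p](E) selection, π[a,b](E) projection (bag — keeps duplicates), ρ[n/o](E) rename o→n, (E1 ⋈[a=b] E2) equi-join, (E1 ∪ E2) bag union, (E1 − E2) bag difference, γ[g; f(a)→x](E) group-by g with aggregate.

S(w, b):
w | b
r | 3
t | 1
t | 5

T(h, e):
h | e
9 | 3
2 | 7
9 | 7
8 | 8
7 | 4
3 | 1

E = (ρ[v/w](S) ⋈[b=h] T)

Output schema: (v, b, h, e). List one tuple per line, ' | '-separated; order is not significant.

Stepwise |·|:
  S → 3
  ρ[v/w](S) → 3
  T → 6
  (ρ[v/w](S) ⋈[b=h] T) → 1

== RESULT ==
v | b | h | e
r | 3 | 3 | 1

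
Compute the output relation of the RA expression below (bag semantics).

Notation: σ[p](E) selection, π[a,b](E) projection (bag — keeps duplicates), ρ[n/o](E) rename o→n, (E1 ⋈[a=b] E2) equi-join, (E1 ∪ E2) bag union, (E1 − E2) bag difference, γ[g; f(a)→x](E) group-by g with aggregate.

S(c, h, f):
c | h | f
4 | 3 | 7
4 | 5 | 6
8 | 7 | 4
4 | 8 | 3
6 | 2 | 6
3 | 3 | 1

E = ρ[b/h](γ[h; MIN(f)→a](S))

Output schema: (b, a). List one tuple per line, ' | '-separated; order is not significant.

Stepwise |·|:
  S → 6
  γ[h; MIN(f)→a](S) → 5
  ρ[b/h](γ[h; MIN(f)→a](S)) → 5

== RESULT ==
b | a
2 | 6
3 | 1
5 | 6
7 | 4
8 | 3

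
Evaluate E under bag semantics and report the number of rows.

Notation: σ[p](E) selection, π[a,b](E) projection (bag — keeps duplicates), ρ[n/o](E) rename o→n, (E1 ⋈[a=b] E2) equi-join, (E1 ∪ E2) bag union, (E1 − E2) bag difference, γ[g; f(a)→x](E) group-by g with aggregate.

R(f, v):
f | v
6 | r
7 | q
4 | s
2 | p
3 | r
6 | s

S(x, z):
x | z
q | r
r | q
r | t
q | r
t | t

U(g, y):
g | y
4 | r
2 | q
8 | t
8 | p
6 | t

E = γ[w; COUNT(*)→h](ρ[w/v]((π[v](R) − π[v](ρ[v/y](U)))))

Stepwise |·|:
  R → 6
  π[v](R) → 6
  U → 5
  ρ[v/y](U) → 5
  π[v](ρ[v/y](U)) → 5
  (π[v](R) − π[v](ρ[v/y](U))) → 3
  ρ[w/v]((π[v](R) − π[v](ρ[v/y](U)))) → 3
  γ[w; COUNT(*)→h](ρ[w/v]((π[v](R) − π[v](ρ[v/y](U))))) → 2

|E| = 2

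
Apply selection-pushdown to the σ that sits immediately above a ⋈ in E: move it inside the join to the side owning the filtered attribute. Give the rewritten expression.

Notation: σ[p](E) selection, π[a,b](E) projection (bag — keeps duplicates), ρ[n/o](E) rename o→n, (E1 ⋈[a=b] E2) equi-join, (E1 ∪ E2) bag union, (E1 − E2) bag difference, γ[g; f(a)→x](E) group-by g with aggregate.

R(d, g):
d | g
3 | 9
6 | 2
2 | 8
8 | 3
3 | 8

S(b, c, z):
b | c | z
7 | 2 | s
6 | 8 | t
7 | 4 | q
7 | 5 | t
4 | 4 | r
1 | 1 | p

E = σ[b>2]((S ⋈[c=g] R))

σ filters on b, owned by the left side.
E' = (σ[b>2](S) ⋈[c=g] R)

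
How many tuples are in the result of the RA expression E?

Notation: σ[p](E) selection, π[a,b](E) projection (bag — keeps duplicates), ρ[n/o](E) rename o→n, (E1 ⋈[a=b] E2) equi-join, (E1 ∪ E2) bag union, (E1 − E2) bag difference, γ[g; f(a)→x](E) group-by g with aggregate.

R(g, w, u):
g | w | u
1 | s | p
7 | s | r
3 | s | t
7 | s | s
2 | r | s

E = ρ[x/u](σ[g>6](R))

Subexpression sizes:
  R → 5
  σ[g>6](R) → 2
  ρ[x/u](σ[g>6](R)) → 2

|E| = 2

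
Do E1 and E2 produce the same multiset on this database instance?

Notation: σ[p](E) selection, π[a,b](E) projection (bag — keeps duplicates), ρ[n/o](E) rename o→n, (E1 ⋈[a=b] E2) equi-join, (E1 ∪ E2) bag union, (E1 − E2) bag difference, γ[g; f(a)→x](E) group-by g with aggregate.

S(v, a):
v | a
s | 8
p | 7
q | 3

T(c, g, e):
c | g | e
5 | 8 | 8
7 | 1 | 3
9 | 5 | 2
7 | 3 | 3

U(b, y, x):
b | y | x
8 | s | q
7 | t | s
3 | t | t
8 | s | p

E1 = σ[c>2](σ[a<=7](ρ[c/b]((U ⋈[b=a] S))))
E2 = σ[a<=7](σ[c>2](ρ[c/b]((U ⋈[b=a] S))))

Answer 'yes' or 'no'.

E1 stepwise |·|:
  U → 4
  S → 3
  (U ⋈[b=a] S) → 4
  ρ[c/b]((U ⋈[b=a] S)) → 4
  σ[a<=7](ρ[c/b]((U ⋈[b=a] S))) → 2
  σ[c>2](σ[a<=7](ρ[c/b]((U ⋈[b=a] S)))) → 2
E2 stepwise |·|:
  U → 4
  S → 3
  (U ⋈[b=a] S) → 4
  ρ[c/b]((U ⋈[b=a] S)) → 4
  σ[c>2](ρ[c/b]((U ⋈[b=a] S))) → 4
  σ[a<=7](σ[c>2](ρ[c/b]((U ⋈[b=a] S)))) → 2

E1 and E2 produce the same multiset:
c | y | x | v | a
3 | t | t | q | 3
7 | t | s | p | 7

yes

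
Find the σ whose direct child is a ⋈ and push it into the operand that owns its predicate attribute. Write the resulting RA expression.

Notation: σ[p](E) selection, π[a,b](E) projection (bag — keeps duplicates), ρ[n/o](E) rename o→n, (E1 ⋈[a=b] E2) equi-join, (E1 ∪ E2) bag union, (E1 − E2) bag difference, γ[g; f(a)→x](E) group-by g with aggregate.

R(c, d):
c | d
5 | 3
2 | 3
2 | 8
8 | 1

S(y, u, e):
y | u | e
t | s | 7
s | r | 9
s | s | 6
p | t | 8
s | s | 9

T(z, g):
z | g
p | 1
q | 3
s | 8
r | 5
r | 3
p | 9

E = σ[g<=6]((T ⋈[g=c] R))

σ filters on g, owned by the left side.
E' = (σ[g<=6](T) ⋈[g=c] R)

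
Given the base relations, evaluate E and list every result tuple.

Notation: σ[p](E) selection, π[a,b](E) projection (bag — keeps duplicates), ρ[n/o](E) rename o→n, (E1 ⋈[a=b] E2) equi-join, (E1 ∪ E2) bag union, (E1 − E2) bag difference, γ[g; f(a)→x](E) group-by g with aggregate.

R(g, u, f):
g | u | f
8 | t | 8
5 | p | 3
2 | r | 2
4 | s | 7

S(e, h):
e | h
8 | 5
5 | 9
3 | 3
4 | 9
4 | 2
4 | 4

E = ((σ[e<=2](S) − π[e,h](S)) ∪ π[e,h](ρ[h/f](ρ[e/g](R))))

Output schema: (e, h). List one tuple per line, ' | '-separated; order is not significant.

Row counts bottom-up:
  S → 6
  σ[e<=2](S) → 0
  S → 6
  π[e,h](S) → 6
  (σ[e<=2](S) − π[e,h](S)) → 0
  R → 4
  ρ[e/g](R) → 4
  ρ[h/f](ρ[e/g](R)) → 4
  π[e,h](ρ[h/f](ρ[e/g](R))) → 4
  ((σ[e<=2](S) − π[e,h](S)) ∪ π[e,h](ρ[h/f](ρ[e/g](R)))) → 4

== RESULT ==
e | h
2 | 2
4 | 7
5 | 3
8 | 8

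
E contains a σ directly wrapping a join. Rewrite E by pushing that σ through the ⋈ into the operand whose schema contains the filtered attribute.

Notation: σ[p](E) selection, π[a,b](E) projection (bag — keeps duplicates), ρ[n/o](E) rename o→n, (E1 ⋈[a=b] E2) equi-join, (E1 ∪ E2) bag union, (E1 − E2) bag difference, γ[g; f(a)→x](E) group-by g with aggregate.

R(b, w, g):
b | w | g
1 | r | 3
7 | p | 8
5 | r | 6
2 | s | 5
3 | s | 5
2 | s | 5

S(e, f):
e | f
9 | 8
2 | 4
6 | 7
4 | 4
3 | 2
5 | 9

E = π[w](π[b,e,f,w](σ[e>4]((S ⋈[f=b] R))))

σ filters on e, owned by the left side.
E' = π[w](π[b,e,f,w]((σ[e>4](S) ⋈[f=b] R)))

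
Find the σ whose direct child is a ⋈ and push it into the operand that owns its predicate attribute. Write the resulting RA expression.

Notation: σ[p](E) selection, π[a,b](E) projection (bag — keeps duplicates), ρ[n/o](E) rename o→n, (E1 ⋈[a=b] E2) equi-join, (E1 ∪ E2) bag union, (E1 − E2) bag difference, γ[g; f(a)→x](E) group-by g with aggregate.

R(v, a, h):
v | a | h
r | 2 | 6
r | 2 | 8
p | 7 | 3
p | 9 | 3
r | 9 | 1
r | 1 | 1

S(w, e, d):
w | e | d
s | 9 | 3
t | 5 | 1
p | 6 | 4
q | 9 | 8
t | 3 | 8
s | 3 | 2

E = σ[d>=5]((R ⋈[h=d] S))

σ filters on d, owned by the right side.
E' = (R ⋈[h=d] σ[d>=5](S))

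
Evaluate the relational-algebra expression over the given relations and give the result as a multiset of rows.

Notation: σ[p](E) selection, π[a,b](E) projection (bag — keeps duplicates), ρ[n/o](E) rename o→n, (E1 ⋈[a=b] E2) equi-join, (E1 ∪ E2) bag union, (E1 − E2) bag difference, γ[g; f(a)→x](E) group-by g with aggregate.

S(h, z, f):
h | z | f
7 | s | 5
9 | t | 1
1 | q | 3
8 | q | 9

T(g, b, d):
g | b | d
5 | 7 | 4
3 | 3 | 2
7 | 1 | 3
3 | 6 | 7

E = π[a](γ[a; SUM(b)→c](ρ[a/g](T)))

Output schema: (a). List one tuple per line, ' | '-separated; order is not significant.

Stepwise |·|:
  T → 4
  ρ[a/g](T) → 4
  γ[a; SUM(b)→c](ρ[a/g](T)) → 3
  π[a](γ[a; SUM(b)→c](ρ[a/g](T))) → 3

== RESULT ==
a
3
5
7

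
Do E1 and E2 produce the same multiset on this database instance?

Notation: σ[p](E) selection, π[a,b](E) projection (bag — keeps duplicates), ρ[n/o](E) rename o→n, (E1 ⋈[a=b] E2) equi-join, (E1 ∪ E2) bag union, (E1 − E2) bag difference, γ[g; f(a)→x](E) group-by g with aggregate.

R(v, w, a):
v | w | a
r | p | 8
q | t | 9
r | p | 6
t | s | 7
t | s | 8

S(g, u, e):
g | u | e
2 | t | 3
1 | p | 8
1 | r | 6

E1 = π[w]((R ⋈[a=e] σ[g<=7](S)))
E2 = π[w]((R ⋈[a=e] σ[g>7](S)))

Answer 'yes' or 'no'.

E1 row counts bottom-up:
  R → 5
  S → 3
  σ[g<=7](S) → 3
  (R ⋈[a=e] σ[g<=7](S)) → 3
  π[w]((R ⋈[a=e] σ[g<=7](S))) → 3
E2 row counts bottom-up:
  R → 5
  S → 3
  σ[g>7](S) → 0
  (R ⋈[a=e] σ[g>7](S)) → 0
  π[w]((R ⋈[a=e] σ[g>7](S))) → 0

E1 result:
w
p
p
s
E2 result:
w
(0 rows)
Witness: ('p',) appears 2× in E1 but 0× in E2.

no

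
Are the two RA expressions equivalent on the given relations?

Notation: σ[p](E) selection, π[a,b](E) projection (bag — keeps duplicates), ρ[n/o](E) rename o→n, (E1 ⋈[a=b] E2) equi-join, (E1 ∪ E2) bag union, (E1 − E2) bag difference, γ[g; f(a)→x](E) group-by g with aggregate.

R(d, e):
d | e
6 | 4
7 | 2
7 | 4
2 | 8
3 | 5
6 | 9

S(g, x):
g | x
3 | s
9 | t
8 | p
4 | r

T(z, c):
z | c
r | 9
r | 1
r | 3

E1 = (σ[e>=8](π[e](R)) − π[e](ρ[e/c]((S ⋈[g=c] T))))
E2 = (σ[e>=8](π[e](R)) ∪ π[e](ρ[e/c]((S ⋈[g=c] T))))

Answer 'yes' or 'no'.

E1 subexpression sizes:
  R → 6
  π[e](R) → 6
  σ[e>=8](π[e](R)) → 2
  S → 4
  T → 3
  (S ⋈[g=c] T) → 2
  ρ[e/c]((S ⋈[g=c] T)) → 2
  π[e](ρ[e/c]((S ⋈[g=c] T))) → 2
  (σ[e>=8](π[e](R)) − π[e](ρ[e/c]((S ⋈[g=c] T)))) → 1
E2 subexpression sizes:
  R → 6
  π[e](R) → 6
  σ[e>=8](π[e](R)) → 2
  S → 4
  T → 3
  (S ⋈[g=c] T) → 2
  ρ[e/c]((S ⋈[g=c] T)) → 2
  π[e](ρ[e/c]((S ⋈[g=c] T))) → 2
  (σ[e>=8](π[e](R)) ∪ π[e](ρ[e/c]((S ⋈[g=c] T)))) → 4

E1 result:
e
8
E2 result:
e
3
8
9
9
Witness: (3,) appears 0× in E1 but 1× in E2.

no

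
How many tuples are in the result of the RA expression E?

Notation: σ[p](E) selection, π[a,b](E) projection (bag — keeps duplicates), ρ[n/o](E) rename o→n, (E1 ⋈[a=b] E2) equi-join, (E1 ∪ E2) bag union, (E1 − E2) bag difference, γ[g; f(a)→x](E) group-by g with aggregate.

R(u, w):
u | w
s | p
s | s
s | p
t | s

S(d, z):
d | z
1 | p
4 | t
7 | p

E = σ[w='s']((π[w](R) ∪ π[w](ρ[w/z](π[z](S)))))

Per-node cardinality:
  R → 4
  π[w](R) → 4
  S → 3
  π[z](S) → 3
  ρ[w/z](π[z](S)) → 3
  π[w](ρ[w/z](π[z](S))) → 3
  (π[w](R) ∪ π[w](ρ[w/z](π[z](S)))) → 7
  σ[w='s']((π[w](R) ∪ π[w](ρ[w/z](π[z](S))))) → 2

|E| = 2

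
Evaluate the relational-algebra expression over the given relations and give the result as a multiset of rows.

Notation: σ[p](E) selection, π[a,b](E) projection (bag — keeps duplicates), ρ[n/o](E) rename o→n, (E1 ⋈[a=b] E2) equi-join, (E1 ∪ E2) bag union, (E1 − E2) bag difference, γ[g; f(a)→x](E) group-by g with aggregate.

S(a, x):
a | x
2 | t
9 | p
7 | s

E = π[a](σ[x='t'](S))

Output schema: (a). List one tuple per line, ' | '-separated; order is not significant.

Per-node cardinality:
  S → 3
  σ[x='t'](S) → 1
  π[a](σ[x='t'](S)) → 1

== RESULT ==
a
2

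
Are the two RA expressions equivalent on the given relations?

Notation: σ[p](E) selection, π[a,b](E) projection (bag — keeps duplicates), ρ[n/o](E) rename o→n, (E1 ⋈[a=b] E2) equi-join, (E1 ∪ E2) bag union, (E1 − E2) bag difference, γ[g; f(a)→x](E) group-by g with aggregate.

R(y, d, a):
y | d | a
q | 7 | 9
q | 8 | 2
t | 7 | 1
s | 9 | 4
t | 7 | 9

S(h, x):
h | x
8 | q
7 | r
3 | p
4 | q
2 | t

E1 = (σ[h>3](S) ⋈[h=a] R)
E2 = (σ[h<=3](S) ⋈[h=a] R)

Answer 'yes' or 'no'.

E1 per-node cardinality:
  S → 5
  σ[h>3](S) → 3
  R → 5
  (σ[h>3](S) ⋈[h=a] R) → 1
E2 per-node cardinality:
  S → 5
  σ[h<=3](S) → 2
  R → 5
  (σ[h<=3](S) ⋈[h=a] R) → 1

E1 result:
h | x | y | d | a
4 | q | s | 9 | 4
E2 result:
h | x | y | d | a
2 | t | q | 8 | 2
Witness: (4, 'q', 's', 9, 4) appears 1× in E1 but 0× in E2.

no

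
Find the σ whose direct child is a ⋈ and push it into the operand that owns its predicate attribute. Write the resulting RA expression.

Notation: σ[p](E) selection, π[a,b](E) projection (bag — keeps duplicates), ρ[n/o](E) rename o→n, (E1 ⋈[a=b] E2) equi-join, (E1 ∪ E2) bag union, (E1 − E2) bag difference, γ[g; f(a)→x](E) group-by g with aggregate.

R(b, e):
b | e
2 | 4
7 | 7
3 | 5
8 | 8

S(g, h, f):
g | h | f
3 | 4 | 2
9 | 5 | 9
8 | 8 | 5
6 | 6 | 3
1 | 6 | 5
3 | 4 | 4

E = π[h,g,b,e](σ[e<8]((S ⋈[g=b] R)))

σ filters on e, owned by the right side.
E' = π[h,g,b,e]((S ⋈[g=b] σ[e<8](R)))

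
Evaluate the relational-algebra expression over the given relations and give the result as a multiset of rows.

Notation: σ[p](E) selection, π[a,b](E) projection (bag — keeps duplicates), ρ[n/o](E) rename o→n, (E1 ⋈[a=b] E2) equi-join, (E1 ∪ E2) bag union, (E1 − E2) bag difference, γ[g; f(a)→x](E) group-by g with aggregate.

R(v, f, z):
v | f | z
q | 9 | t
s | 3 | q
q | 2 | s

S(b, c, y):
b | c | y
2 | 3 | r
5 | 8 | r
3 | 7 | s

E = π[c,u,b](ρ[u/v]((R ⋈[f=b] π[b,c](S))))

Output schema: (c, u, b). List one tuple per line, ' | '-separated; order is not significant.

Per-node cardinality:
  R → 3
  S → 3
  π[b,c](S) → 3
  (R ⋈[f=b] π[b,c](S)) → 2
  ρ[u/v]((R ⋈[f=b] π[b,c](S))) → 2
  π[c,u,b](ρ[u/v]((R ⋈[f=b] π[b,c](S)))) → 2

== RESULT ==
c | u | b
3 | q | 2
7 | s | 3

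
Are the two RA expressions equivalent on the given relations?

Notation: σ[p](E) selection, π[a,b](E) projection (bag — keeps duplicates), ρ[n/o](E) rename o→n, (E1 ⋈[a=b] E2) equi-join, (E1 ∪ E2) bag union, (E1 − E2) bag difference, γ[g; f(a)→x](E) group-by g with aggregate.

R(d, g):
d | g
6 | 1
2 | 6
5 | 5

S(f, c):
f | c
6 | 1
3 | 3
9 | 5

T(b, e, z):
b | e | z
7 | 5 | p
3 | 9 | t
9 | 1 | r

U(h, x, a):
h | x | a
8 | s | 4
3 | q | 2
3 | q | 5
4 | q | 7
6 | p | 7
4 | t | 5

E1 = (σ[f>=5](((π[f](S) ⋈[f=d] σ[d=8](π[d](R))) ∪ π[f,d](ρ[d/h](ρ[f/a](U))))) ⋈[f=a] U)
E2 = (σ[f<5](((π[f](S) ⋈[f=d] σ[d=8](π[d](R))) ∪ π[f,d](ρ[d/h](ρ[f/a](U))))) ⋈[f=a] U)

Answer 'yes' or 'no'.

E1 per-node cardinality:
  S → 3
  π[f](S) → 3
  R → 3
  π[d](R) → 3
  σ[d=8](π[d](R)) → 0
  (π[f](S) ⋈[f=d] σ[d=8](π[d](R))) → 0
  U → 6
  ρ[f/a](U) → 6
  ρ[d/h](ρ[f/a](U)) → 6
  π[f,d](ρ[d/h](ρ[f/a](U))) → 6
  ((π[f](S) ⋈[f=d] σ[d=8](π[d](R))) ∪ π[f,d](ρ[d/h](ρ[f/a](U)))) → 6
  σ[f>=5](((π[f](S) ⋈[f=d] σ[d=8](π[d](R))) ∪ π[f,d](ρ[d/h](ρ[f/a](U))))) → 4
  U → 6
  (σ[f>=5](((π[f](S) ⋈[f=d] σ[d=8](π[d](R))) ∪ π[f,d](ρ[d/h](ρ[f/a](U))))) ⋈[f=a] U) → 8
E2 per-node cardinality:
  S → 3
  π[f](S) → 3
  R → 3
  π[d](R) → 3
  σ[d=8](π[d](R)) → 0
  (π[f](S) ⋈[f=d] σ[d=8](π[d](R))) → 0
  U → 6
  ρ[f/a](U) → 6
  ρ[d/h](ρ[f/a](U)) → 6
  π[f,d](ρ[d/h](ρ[f/a](U))) → 6
  ((π[f](S) ⋈[f=d] σ[d=8](π[d](R))) ∪ π[f,d](ρ[d/h](ρ[f/a](U)))) → 6
  σ[f<5](((π[f](S) ⋈[f=d] σ[d=8](π[d](R))) ∪ π[f,d](ρ[d/h](ρ[f/a](U))))) → 2
  U → 6
  (σ[f<5](((π[f](S) ⋈[f=d] σ[d=8](π[d](R))) ∪ π[f,d](ρ[d/h](ρ[f/a](U))))) ⋈[f=a] U) → 2

E1 result:
f | d | h | x | a
5 | 3 | 3 | q | 5
5 | 3 | 4 | t | 5
5 | 4 | 3 | q | 5
5 | 4 | 4 | t | 5
7 | 4 | 4 | q | 7
7 | 4 | 6 | p | 7
7 | 6 | 4 | q | 7
7 | 6 | 6 | p | 7
E2 result:
f | d | h | x | a
2 | 3 | 3 | q | 2
4 | 8 | 8 | s | 4
Witness: (5, 3, 3, 'q', 5) appears 1× in E1 but 0× in E2.

no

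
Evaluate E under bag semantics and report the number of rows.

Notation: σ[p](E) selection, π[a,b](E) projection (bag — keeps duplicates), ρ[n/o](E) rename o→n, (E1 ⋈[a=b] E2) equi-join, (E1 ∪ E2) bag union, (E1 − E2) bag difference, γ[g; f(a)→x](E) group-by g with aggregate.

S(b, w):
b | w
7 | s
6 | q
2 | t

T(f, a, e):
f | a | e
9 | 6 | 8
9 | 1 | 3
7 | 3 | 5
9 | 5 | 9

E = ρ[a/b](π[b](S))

Per-node cardinality:
  S → 3
  π[b](S) → 3
  ρ[a/b](π[b](S)) → 3

|E| = 3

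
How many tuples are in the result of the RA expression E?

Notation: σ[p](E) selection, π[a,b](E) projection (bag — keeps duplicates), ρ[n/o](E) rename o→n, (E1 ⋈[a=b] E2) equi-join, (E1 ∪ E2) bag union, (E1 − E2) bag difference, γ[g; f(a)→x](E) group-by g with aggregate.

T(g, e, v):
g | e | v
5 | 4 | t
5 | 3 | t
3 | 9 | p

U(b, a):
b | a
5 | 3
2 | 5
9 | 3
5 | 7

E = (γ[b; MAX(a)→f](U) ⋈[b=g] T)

Row counts bottom-up:
  U → 4
  γ[b; MAX(a)→f](U) → 3
  T → 3
  (γ[b; MAX(a)→f](U) ⋈[b=g] T) → 2

|E| = 2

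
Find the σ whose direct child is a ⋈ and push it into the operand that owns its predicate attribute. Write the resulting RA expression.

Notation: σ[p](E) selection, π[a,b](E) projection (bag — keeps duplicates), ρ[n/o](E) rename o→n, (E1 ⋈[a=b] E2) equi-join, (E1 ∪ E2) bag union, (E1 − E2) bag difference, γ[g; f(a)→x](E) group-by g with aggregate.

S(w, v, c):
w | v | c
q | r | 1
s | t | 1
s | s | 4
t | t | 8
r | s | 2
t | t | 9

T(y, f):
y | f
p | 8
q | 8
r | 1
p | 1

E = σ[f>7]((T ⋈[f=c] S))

σ filters on f, owned by the left side.
E' = (σ[f>7](T) ⋈[f=c] S)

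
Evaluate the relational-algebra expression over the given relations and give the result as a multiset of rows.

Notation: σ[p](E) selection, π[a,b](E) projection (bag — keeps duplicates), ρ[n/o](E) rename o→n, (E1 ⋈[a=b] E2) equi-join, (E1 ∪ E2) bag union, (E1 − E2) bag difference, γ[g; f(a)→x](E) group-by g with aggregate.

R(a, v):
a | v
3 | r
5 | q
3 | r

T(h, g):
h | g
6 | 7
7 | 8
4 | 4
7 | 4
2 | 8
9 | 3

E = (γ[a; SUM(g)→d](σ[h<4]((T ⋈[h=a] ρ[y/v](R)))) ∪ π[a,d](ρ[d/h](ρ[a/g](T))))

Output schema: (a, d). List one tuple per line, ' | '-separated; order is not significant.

Row counts bottom-up:
  T → 6
  R → 3
  ρ[y/v](R) → 3
  (T ⋈[h=a] ρ[y/v](R)) → 0
  σ[h<4]((T ⋈[h=a] ρ[y/v](R))) → 0
  γ[a; SUM(g)→d](σ[h<4]((T ⋈[h=a] ρ[y/v](R)))) → 0
  T → 6
  ρ[a/g](T) → 6
  ρ[d/h](ρ[a/g](T)) → 6
  π[a,d](ρ[d/h](ρ[a/g](T))) → 6
  (γ[a; SUM(g)→d](σ[h<4]((T ⋈[h=a] ρ[y/v](R)))) ∪ π[a,d](ρ[d/h](ρ[a/g](T)))) → 6

== RESULT ==
a | d
3 | 9
4 | 4
4 | 7
7 | 6
8 | 2
8 | 7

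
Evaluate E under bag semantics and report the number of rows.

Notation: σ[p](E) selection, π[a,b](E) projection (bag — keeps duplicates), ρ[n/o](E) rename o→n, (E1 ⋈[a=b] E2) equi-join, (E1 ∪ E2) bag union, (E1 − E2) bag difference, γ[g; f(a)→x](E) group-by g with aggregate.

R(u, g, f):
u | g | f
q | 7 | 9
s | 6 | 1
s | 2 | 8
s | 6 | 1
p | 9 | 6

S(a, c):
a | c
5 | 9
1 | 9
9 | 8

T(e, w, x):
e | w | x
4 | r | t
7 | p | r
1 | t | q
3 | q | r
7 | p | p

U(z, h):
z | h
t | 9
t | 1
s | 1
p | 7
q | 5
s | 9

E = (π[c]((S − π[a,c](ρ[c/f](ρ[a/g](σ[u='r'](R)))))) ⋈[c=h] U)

Per-node cardinality:
  S → 3
  R → 5
  σ[u='r'](R) → 0
  ρ[a/g](σ[u='r'](R)) → 0
  ρ[c/f](ρ[a/g](σ[u='r'](R))) → 0
  π[a,c](ρ[c/f](ρ[a/g](σ[u='r'](R)))) → 0
  (S − π[a,c](ρ[c/f](ρ[a/g](σ[u='r'](R))))) → 3
  π[c]((S − π[a,c](ρ[c/f](ρ[a/g](σ[u='r'](R)))))) → 3
  U → 6
  (π[c]((S − π[a,c](ρ[c/f](ρ[a/g](σ[u='r'](R)))))) ⋈[c=h] U) → 4

|E| = 4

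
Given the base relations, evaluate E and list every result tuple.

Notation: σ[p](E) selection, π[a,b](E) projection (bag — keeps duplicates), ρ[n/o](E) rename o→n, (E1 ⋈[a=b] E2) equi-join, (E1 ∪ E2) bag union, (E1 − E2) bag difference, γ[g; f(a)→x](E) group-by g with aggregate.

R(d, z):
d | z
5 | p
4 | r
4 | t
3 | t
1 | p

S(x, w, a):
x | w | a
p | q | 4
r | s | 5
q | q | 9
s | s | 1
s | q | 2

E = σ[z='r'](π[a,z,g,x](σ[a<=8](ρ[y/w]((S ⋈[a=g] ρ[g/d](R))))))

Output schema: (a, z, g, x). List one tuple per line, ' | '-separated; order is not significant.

Row counts bottom-up:
  S → 5
  R → 5
  ρ[g/d](R) → 5
  (S ⋈[a=g] ρ[g/d](R)) → 4
  ρ[y/w]((S ⋈[a=g] ρ[g/d](R))) → 4
  σ[a<=8](ρ[y/w]((S ⋈[a=g] ρ[g/d](R)))) → 4
  π[a,z,g,x](σ[a<=8](ρ[y/w]((S ⋈[a=g] ρ[g/d](R))))) → 4
  σ[z='r'](π[a,z,g,x](σ[a<=8](ρ[y/w]((S ⋈[a=g] ρ[g/d](R)))))) → 1

== RESULT ==
a | z | g | x
4 | r | 4 | p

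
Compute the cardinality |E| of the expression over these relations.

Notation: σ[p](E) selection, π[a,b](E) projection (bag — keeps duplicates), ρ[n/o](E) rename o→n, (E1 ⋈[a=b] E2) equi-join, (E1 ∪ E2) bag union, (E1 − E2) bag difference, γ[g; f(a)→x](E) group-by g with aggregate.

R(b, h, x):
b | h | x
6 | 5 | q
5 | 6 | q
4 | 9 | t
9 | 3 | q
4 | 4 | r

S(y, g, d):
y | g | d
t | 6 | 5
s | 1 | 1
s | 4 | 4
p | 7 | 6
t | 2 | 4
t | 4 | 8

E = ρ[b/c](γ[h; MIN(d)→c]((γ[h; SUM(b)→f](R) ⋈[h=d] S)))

Row counts bottom-up:
  R → 5
  γ[h; SUM(b)→f](R) → 5
  S → 6
  (γ[h; SUM(b)→f](R) ⋈[h=d] S) → 4
  γ[h; MIN(d)→c]((γ[h; SUM(b)→f](R) ⋈[h=d] S)) → 3
  ρ[b/c](γ[h; MIN(d)→c]((γ[h; SUM(b)→f](R) ⋈[h=d] S))) → 3

|E| = 3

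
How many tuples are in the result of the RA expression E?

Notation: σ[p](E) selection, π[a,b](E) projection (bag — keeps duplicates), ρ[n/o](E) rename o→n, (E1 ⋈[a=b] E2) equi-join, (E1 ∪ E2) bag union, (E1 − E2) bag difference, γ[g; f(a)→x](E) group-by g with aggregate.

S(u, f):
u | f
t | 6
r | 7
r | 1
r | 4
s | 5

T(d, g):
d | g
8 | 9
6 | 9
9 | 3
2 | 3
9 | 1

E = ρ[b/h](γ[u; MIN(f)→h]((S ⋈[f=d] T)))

Row counts bottom-up:
  S → 5
  T → 5
  (S ⋈[f=d] T) → 1
  γ[u; MIN(f)→h]((S ⋈[f=d] T)) → 1
  ρ[b/h](γ[u; MIN(f)→h]((S ⋈[f=d] T))) → 1

|E| = 1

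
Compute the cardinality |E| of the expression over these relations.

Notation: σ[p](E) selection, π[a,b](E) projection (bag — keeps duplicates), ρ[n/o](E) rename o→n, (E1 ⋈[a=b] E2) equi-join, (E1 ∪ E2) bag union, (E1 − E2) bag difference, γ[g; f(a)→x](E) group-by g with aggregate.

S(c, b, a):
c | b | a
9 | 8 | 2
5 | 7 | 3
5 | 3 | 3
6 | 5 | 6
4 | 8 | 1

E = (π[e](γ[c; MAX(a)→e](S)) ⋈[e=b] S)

Subexpression sizes:
  S → 5
  γ[c; MAX(a)→e](S) → 4
  π[e](γ[c; MAX(a)→e](S)) → 4
  S → 5
  (π[e](γ[c; MAX(a)→e](S)) ⋈[e=b] S) → 1

|E| = 1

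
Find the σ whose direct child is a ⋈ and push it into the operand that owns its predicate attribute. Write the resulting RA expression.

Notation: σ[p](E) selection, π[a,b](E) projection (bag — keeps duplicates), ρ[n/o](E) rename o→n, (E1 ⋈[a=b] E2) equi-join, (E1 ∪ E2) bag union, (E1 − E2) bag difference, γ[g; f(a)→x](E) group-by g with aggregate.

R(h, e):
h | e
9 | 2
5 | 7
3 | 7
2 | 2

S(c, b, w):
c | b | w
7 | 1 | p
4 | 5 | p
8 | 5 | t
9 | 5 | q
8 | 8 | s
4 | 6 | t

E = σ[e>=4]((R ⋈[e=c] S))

σ filters on e, owned by the left side.
E' = (σ[e>=4](R) ⋈[e=c] S)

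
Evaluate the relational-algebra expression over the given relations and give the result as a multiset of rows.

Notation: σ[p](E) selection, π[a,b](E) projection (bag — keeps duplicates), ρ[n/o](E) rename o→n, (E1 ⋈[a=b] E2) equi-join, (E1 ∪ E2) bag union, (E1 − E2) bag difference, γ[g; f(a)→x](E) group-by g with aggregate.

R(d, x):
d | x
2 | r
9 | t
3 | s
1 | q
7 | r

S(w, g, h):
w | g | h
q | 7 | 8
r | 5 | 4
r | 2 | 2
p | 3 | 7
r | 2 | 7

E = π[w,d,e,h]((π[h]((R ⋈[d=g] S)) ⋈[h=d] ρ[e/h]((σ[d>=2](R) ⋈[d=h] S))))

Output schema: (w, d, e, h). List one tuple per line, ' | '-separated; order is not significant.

Row counts bottom-up:
  R → 5
  S → 5
  (R ⋈[d=g] S) → 4
  π[h]((R ⋈[d=g] S)) → 4
  R → 5
  σ[d>=2](R) → 4
  S → 5
  (σ[d>=2](R) ⋈[d=h] S) → 3
  ρ[e/h]((σ[d>=2](R) ⋈[d=h] S)) → 3
  (π[h]((R ⋈[d=g] S)) ⋈[h=d] ρ[e/h]((σ[d>=2](R) ⋈[d=h] S))) → 5
  π[w,d,e,h]((π[h]((R ⋈[d=g] S)) ⋈[h=d] ρ[e/h]((σ[d>=2](R) ⋈[d=h] S)))) → 5

== RESULT ==
w | d | e | h
p | 7 | 7 | 7
p | 7 | 7 | 7
r | 2 | 2 | 2
r | 7 | 7 | 7
r | 7 | 7 | 7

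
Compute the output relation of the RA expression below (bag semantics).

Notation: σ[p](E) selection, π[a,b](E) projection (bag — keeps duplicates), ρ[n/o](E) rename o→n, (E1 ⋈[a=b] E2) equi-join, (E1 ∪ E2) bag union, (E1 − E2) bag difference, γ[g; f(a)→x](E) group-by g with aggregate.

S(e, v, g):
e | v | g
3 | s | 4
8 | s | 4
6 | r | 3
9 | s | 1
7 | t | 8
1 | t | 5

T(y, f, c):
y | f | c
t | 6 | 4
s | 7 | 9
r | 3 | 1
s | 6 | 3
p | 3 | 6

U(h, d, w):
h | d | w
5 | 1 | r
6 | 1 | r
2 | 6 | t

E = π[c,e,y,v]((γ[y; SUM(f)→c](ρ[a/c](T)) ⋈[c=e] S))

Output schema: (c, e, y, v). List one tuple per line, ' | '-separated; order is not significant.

Row counts bottom-up:
  T → 5
  ρ[a/c](T) → 5
  γ[y; SUM(f)→c](ρ[a/c](T)) → 4
  S → 6
  (γ[y; SUM(f)→c](ρ[a/c](T)) ⋈[c=e] S) → 3
  π[c,e,y,v]((γ[y; SUM(f)→c](ρ[a/c](T)) ⋈[c=e] S)) → 3

== RESULT ==
c | e | y | v
3 | 3 | p | s
3 | 3 | r | s
6 | 6 | t | r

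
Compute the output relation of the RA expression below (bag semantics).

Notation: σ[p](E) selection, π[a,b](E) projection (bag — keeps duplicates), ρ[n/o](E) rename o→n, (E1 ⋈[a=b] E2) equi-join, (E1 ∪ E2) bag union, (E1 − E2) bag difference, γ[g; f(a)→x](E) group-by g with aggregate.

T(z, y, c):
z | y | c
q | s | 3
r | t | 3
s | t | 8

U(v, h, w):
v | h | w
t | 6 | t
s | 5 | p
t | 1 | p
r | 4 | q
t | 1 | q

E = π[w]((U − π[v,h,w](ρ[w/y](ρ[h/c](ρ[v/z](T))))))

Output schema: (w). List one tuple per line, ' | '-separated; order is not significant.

Row counts bottom-up:
  U → 5
  T → 3
  ρ[v/z](T) → 3
  ρ[h/c](ρ[v/z](T)) → 3
  ρ[w/y](ρ[h/c](ρ[v/z](T))) → 3
  π[v,h,w](ρ[w/y](ρ[h/c](ρ[v/z](T)))) → 3
  (U − π[v,h,w](ρ[w/y](ρ[h/c](ρ[v/z](T))))) → 5
  π[w]((U − π[v,h,w](ρ[w/y](ρ[h/c](ρ[v/z](T)))))) → 5

== RESULT ==
w
p
p
q
q
t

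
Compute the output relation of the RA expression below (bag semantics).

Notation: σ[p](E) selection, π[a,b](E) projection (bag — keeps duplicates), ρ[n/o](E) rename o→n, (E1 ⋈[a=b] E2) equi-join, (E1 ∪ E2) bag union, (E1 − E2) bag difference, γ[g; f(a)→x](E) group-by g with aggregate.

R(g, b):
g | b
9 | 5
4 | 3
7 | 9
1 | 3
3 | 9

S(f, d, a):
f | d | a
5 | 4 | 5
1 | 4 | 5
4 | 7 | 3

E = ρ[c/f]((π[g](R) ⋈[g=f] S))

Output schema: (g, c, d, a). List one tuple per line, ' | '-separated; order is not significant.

Subexpression sizes:
  R → 5
  π[g](R) → 5
  S → 3
  (π[g](R) ⋈[g=f] S) → 2
  ρ[c/f]((π[g](R) ⋈[g=f] S)) → 2

== RESULT ==
g | c | d | a
1 | 1 | 4 | 5
4 | 4 | 7 | 3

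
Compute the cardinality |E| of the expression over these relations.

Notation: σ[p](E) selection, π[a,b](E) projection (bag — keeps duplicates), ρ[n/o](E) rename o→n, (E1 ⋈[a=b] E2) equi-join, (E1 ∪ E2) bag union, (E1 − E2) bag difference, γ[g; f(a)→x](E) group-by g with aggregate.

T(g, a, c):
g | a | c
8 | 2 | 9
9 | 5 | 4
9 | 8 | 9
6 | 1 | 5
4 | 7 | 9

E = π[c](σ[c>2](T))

Row counts bottom-up:
  T → 5
  σ[c>2](T) → 5
  π[c](σ[c>2](T)) → 5

|E| = 5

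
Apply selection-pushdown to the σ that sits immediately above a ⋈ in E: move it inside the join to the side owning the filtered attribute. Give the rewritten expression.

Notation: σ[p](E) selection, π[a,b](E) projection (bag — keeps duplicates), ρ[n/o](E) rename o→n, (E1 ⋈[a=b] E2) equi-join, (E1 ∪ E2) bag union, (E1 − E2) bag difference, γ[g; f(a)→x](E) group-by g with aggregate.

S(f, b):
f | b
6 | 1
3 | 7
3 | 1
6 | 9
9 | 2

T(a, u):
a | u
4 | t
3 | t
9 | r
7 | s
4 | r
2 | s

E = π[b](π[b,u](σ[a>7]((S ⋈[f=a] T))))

σ filters on a, owned by the right side.
E' = π[b](π[b,u]((S ⋈[f=a] σ[a>7](T))))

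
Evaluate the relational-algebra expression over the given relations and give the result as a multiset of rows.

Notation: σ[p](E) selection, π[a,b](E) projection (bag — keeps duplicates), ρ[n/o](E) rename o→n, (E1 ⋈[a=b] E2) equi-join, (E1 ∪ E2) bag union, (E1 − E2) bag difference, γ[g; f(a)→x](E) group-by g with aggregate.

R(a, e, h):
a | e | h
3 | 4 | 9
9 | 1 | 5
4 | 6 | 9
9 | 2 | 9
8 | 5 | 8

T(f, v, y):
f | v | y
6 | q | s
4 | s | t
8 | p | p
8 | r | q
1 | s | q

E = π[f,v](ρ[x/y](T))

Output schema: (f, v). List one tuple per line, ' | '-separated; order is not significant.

Subexpression sizes:
  T → 5
  ρ[x/y](T) → 5
  π[f,v](ρ[x/y](T)) → 5

== RESULT ==
f | v
1 | s
4 | s
6 | q
8 | p
8 | r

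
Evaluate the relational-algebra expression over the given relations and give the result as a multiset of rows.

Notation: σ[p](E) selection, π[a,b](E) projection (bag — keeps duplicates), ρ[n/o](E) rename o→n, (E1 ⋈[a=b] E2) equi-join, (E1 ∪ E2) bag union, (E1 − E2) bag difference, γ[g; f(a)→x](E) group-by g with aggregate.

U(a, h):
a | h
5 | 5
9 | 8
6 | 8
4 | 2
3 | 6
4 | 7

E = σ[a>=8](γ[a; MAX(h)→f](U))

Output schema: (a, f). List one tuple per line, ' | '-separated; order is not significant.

Subexpression sizes:
  U → 6
  γ[a; MAX(h)→f](U) → 5
  σ[a>=8](γ[a; MAX(h)→f](U)) → 1

== RESULT ==
a | f
9 | 8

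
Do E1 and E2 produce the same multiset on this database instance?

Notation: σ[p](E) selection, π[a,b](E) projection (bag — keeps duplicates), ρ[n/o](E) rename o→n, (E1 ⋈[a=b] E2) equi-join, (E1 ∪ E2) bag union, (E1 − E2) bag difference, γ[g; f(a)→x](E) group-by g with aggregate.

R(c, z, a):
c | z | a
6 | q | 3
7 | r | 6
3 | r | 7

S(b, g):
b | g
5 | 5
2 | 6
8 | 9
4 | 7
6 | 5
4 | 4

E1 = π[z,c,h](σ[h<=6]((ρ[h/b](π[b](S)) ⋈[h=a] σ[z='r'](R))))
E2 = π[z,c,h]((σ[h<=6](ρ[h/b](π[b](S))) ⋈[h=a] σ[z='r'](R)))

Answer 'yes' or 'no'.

E1 stepwise |·|:
  S → 6
  π[b](S) → 6
  ρ[h/b](π[b](S)) → 6
  R → 3
  σ[z='r'](R) → 2
  (ρ[h/b](π[b](S)) ⋈[h=a] σ[z='r'](R)) → 1
  σ[h<=6]((ρ[h/b](π[b](S)) ⋈[h=a] σ[z='r'](R))) → 1
  π[z,c,h](σ[h<=6]((ρ[h/b](π[b](S)) ⋈[h=a] σ[z='r'](R)))) → 1
E2 stepwise |·|:
  S → 6
  π[b](S) → 6
  ρ[h/b](π[b](S)) → 6
  σ[h<=6](ρ[h/b](π[b](S))) → 5
  R → 3
  σ[z='r'](R) → 2
  (σ[h<=6](ρ[h/b](π[b](S))) ⋈[h=a] σ[z='r'](R)) → 1
  π[z,c,h]((σ[h<=6](ρ[h/b](π[b](S))) ⋈[h=a] σ[z='r'](R))) → 1

E1 and E2 produce the same multiset:
z | c | h
r | 7 | 6

yes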